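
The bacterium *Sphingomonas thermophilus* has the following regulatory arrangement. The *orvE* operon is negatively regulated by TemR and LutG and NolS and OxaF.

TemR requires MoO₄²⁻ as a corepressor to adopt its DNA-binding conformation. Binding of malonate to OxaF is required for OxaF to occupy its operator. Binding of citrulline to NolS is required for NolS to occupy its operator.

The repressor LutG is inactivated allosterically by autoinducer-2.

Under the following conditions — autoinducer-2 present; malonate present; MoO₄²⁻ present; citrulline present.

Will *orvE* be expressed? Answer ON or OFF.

OFF

MoO₄²⁻ is present, so TemR is active.
Autoinducer-2 is present, so LutG is inactive.
Citrulline is present, so NolS is active.
Malonate is present, so OxaF is active.
With repressor TemR bound, *orvE* is not transcribed.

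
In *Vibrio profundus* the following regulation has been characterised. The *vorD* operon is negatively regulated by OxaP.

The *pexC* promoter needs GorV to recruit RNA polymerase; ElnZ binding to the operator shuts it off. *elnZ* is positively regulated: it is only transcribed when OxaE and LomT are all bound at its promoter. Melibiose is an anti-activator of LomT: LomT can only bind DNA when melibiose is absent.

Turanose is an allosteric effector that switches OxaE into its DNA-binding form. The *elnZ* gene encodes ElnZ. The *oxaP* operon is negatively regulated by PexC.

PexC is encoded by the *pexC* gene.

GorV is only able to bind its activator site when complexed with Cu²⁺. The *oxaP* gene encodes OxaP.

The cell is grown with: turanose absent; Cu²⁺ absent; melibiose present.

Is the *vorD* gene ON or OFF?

OFF

Turanose is absent, so OxaE is inactive.
Melibiose is present, so LomT is inactive.
Required activator OxaE is absent, so *elnZ* is not transcribed.
So ElnZ is not produced.
Cu²⁺ is absent, so GorV is inactive.
Required activator GorV is absent, so *pexC* is not transcribed.
So PexC is not produced.
With no repressor bound, *oxaP* is transcribed.
So OxaP is produced and active.
With repressor OxaP bound, *vorD* is not transcribed.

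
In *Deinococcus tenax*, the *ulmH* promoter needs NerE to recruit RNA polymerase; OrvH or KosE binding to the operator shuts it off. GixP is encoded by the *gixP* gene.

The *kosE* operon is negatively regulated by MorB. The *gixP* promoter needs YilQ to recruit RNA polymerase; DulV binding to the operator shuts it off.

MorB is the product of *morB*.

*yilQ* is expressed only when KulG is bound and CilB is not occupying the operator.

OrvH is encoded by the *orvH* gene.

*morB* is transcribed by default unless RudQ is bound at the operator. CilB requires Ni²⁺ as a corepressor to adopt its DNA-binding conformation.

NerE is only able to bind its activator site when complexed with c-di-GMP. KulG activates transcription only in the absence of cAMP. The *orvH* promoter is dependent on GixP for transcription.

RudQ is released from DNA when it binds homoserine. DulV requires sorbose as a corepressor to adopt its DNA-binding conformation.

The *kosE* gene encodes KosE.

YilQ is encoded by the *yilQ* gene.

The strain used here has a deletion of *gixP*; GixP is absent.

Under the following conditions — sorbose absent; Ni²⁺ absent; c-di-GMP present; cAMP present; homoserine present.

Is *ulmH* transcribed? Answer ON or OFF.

ON

c-di-GMP is present, so NerE is active.
GixP is non-functional in this strain, so it has no effect.
Required activator GixP is absent, so *orvH* is not transcribed.
So OrvH is not produced.
Homoserine is present, so RudQ is inactive.
With no repressor bound, *morB* is transcribed.
So MorB is produced and active.
With repressor MorB bound, *kosE* is not transcribed.
So KosE is not produced.
No repressor is bound and NerE is active, so *ulmH* is transcribed.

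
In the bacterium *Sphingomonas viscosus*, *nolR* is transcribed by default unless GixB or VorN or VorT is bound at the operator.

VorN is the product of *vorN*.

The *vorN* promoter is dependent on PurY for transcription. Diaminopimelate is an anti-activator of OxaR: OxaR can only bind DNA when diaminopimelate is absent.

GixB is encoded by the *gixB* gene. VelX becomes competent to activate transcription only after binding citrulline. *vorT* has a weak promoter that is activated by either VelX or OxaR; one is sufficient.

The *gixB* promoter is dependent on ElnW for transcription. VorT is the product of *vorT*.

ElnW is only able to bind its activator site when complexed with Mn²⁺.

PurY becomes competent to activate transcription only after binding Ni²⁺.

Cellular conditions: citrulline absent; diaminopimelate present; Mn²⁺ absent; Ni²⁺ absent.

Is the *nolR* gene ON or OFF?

ON

Mn²⁺ is absent, so ElnW is inactive.
Required activator ElnW is absent, so *gixB* is not transcribed.
So GixB is not produced.
Ni²⁺ is absent, so PurY is inactive.
Required activator PurY is absent, so *vorN* is not transcribed.
So VorN is not produced.
Citrulline is absent, so VelX is inactive.
Diaminopimelate is present, so OxaR is inactive.
No activator is available at the *vorT* promoter, so *vorT* is not transcribed.
So VorT is not produced.
With no repressor bound, *nolR* is transcribed.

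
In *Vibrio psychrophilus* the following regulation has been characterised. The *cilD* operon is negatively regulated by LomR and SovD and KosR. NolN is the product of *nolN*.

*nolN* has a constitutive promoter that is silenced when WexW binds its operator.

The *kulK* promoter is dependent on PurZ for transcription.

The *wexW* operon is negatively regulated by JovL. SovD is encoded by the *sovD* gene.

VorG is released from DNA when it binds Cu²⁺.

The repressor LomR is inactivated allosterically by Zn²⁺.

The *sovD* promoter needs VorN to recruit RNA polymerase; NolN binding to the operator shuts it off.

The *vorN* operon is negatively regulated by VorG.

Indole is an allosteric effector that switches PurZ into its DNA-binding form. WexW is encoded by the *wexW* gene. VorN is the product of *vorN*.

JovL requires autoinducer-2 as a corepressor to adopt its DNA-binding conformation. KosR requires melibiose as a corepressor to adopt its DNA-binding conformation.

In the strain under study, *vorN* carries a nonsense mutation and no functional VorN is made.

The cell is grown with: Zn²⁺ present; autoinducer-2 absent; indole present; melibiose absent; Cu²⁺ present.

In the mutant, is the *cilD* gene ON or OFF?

Zn²⁺ is present, so LomR is inactive.
VorN is non-functional in this strain, so it has no effect.
Autoinducer-2 is absent, so JovL is inactive.
With no repressor bound, *wexW* is transcribed.
So WexW is produced and active.
With repressor WexW bound, *nolN* is not transcribed.
So NolN is not produced.
Required activator VorN is absent, so *sovD* is not transcribed.
So SovD is not produced.
Melibiose is absent, so KosR is inactive.
With no repressor bound, *cilD* is transcribed.

ON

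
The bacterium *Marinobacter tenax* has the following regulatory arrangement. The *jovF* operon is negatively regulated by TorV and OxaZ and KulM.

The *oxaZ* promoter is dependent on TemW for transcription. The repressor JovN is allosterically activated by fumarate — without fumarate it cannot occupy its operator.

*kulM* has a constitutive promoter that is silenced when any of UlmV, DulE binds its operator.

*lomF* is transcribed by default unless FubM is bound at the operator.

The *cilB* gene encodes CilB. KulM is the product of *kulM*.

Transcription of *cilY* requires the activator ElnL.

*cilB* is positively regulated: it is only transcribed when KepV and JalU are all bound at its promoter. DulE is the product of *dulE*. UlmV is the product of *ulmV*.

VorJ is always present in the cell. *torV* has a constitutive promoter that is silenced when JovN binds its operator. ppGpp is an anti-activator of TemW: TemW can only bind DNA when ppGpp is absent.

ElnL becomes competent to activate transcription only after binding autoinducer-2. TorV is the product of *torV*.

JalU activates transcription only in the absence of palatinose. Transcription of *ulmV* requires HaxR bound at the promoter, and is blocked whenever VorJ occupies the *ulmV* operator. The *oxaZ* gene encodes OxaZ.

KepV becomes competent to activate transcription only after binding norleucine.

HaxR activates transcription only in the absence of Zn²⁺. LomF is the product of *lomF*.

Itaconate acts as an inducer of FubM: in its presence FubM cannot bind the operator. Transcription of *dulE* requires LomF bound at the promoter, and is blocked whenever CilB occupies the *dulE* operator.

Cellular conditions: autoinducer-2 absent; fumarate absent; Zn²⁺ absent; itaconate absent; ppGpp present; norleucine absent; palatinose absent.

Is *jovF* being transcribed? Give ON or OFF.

OFF

Fumarate is absent, so JovN is inactive.
With no repressor bound, *torV* is transcribed.
So TorV is produced and active.
ppGpp is present, so TemW is inactive.
Required activator TemW is absent, so *oxaZ* is not transcribed.
So OxaZ is not produced.
VorJ is produced constitutively and is active.
Zn²⁺ is absent, so HaxR is active.
With repressor VorJ bound, *ulmV* is not transcribed.
So UlmV is not produced.
Norleucine is absent, so KepV is inactive.
Palatinose is absent, so JalU is active.
Required activator KepV is absent, so *cilB* is not transcribed.
So CilB is not produced.
Itaconate is absent, so FubM is active.
With repressor FubM bound, *lomF* is not transcribed.
So LomF is not produced.
Required activator LomF is absent, so *dulE* is not transcribed.
So DulE is not produced.
With no repressor bound, *kulM* is transcribed.
So KulM is produced and active.
With repressor TorV bound, *jovF* is not transcribed.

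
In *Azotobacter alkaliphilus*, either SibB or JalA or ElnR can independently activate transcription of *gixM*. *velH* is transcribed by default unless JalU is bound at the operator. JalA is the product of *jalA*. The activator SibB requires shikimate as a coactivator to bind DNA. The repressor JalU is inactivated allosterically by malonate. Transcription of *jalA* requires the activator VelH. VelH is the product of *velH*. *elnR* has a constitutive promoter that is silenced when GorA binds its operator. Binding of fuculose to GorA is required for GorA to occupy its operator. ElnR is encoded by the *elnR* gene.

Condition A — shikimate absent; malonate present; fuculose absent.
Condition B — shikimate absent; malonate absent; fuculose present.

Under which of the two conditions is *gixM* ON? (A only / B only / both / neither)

A only

Condition A:
Shikimate is absent, so SibB is inactive.
Malonate is present, so JalU is inactive.
With no repressor bound, *velH* is transcribed.
So VelH is produced and active.
No repressor is bound and VelH is active, so *jalA* is transcribed.
So JalA is produced and active.
Fuculose is absent, so GorA is inactive.
With no repressor bound, *elnR* is transcribed.
So ElnR is produced and active.
Activator JalA is present, so *gixM* is transcribed.
→ *gixM* is ON in A.
Condition B:
Shikimate is absent, so SibB is inactive.
Malonate is absent, so JalU is active.
With repressor JalU bound, *velH* is not transcribed.
So VelH is not produced.
Required activator VelH is absent, so *jalA* is not transcribed.
So JalA is not produced.
Fuculose is present, so GorA is active.
With repressor GorA bound, *elnR* is not transcribed.
So ElnR is not produced.
No activator is available at the *gixM* promoter, so *gixM* is not transcribed.
→ *gixM* is OFF in B.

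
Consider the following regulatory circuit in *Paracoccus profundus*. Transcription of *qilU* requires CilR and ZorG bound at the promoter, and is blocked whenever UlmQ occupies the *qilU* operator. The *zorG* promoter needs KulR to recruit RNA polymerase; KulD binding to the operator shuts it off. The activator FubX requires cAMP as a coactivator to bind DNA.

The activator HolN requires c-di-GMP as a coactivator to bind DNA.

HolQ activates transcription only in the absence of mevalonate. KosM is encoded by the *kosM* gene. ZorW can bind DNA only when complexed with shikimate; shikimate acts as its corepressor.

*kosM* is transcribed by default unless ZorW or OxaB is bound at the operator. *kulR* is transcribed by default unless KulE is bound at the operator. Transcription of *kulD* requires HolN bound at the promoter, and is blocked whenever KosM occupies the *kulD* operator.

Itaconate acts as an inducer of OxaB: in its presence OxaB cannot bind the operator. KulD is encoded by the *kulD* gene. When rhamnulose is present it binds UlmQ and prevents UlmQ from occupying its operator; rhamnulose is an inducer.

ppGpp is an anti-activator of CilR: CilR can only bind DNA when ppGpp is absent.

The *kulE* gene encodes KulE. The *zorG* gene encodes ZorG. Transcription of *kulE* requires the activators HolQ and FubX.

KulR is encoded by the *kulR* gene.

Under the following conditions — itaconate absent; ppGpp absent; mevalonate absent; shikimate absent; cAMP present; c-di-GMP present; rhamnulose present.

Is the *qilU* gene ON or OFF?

Rhamnulose is present, so UlmQ is inactive.
ppGpp is absent, so CilR is active.
c-di-GMP is present, so HolN is active.
Shikimate is absent, so ZorW is inactive.
Itaconate is absent, so OxaB is active.
With repressor OxaB bound, *kosM* is not transcribed.
So KosM is not produced.
No repressor is bound and HolN is active, so *kulD* is transcribed.
So KulD is produced and active.
Mevalonate is absent, so HolQ is active.
cAMP is present, so FubX is active.
No repressor is bound and HolQ and FubX are active, so *kulE* is transcribed.
So KulE is produced and active.
With repressor KulE bound, *kulR* is not transcribed.
So KulR is not produced.
With repressor KulD bound, *zorG* is not transcribed.
So ZorG is not produced.
Required activator ZorG is absent, so *qilU* is not transcribed.

OFF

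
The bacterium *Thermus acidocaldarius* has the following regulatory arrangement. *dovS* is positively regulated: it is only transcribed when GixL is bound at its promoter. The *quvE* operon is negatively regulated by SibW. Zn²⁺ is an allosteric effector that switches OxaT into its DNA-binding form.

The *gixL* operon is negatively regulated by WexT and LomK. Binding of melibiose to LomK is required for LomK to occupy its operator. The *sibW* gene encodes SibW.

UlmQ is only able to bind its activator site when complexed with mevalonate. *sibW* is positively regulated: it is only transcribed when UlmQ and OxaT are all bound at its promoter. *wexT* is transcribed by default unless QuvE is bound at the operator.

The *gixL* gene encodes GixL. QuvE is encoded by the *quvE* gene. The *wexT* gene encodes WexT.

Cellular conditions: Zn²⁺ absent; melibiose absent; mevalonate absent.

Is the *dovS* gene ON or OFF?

Mevalonate is absent, so UlmQ is inactive.
Zn²⁺ is absent, so OxaT is inactive.
Required activator UlmQ is absent, so *sibW* is not transcribed.
So SibW is not produced.
With no repressor bound, *quvE* is transcribed.
So QuvE is produced and active.
With repressor QuvE bound, *wexT* is not transcribed.
So WexT is not produced.
Melibiose is absent, so LomK is inactive.
With no repressor bound, *gixL* is transcribed.
So GixL is produced and active.
No repressor is bound and GixL is active, so *dovS* is transcribed.

ON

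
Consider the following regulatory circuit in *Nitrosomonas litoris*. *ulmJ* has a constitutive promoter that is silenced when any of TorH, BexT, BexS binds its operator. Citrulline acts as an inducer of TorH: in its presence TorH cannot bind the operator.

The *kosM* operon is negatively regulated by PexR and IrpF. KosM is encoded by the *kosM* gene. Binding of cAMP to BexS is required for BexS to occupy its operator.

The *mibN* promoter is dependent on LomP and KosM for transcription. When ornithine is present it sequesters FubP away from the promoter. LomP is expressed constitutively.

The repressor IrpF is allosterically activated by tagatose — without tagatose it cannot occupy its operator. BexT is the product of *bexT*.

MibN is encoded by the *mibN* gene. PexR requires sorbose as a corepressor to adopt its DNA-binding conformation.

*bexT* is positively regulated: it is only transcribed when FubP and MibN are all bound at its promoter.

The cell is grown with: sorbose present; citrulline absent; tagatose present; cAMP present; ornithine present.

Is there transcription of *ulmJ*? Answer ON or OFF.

OFF

Citrulline is absent, so TorH is active.
Ornithine is present, so FubP is inactive.
LomP is produced constitutively and is active.
Sorbose is present, so PexR is active.
Tagatose is present, so IrpF is active.
With repressor PexR bound, *kosM* is not transcribed.
So KosM is not produced.
Required activator KosM is absent, so *mibN* is not transcribed.
So MibN is not produced.
Required activator FubP is absent, so *bexT* is not transcribed.
So BexT is not produced.
cAMP is present, so BexS is active.
With repressor TorH bound, *ulmJ* is not transcribed.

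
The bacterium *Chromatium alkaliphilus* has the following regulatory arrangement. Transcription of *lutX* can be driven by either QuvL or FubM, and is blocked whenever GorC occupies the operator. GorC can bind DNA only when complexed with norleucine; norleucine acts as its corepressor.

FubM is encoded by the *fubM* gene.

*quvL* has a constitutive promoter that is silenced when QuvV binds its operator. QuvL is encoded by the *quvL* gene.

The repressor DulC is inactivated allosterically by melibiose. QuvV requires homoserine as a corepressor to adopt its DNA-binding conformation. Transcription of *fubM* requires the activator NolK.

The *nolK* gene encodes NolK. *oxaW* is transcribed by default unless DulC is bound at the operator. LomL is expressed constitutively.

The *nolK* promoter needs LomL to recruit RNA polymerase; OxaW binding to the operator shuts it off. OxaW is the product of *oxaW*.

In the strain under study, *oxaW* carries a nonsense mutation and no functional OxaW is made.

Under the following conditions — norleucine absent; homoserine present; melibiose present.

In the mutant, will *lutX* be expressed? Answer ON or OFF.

Norleucine is absent, so GorC is inactive.
Homoserine is present, so QuvV is active.
With repressor QuvV bound, *quvL* is not transcribed.
So QuvL is not produced.
OxaW is non-functional in this strain, so it has no effect.
LomL is produced constitutively and is active.
No repressor is bound and LomL is active, so *nolK* is transcribed.
So NolK is produced and active.
No repressor is bound and NolK is active, so *fubM* is transcribed.
So FubM is produced and active.
Activator FubM is present, so *lutX* is transcribed.

ON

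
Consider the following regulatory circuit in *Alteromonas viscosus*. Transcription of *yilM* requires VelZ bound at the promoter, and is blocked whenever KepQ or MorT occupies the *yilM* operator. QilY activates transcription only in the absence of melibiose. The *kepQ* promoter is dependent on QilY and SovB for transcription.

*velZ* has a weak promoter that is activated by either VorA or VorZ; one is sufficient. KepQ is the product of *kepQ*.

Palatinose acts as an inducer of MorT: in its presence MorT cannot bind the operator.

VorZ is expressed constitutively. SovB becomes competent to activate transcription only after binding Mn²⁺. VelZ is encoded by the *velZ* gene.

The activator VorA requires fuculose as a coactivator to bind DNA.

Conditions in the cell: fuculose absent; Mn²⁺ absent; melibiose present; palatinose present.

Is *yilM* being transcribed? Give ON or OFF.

ON

Fuculose is absent, so VorA is inactive.
VorZ is produced constitutively and is active.
Activator VorZ is present, so *velZ* is transcribed.
So VelZ is produced and active.
Melibiose is present, so QilY is inactive.
Mn²⁺ is absent, so SovB is inactive.
Required activator QilY is absent, so *kepQ* is not transcribed.
So KepQ is not produced.
Palatinose is present, so MorT is inactive.
No repressor is bound and VelZ is active, so *yilM* is transcribed.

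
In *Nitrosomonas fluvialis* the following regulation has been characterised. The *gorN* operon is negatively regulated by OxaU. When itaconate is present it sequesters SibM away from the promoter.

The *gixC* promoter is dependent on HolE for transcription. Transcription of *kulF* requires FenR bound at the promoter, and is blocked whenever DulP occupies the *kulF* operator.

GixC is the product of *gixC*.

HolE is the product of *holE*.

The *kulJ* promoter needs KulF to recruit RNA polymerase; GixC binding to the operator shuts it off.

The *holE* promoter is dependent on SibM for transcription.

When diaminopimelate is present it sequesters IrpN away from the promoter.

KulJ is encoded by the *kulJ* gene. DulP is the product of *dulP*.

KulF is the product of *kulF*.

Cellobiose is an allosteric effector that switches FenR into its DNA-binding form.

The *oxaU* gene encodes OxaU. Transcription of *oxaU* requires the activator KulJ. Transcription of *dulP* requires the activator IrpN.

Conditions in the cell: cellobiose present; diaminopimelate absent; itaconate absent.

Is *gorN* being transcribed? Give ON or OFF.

ON

Diaminopimelate is absent, so IrpN is active.
No repressor is bound and IrpN is active, so *dulP* is transcribed.
So DulP is produced and active.
Cellobiose is present, so FenR is active.
With repressor DulP bound, *kulF* is not transcribed.
So KulF is not produced.
Itaconate is absent, so SibM is active.
No repressor is bound and SibM is active, so *holE* is transcribed.
So HolE is produced and active.
No repressor is bound and HolE is active, so *gixC* is transcribed.
So GixC is produced and active.
With repressor GixC bound, *kulJ* is not transcribed.
So KulJ is not produced.
Required activator KulJ is absent, so *oxaU* is not transcribed.
So OxaU is not produced.
With no repressor bound, *gorN* is transcribed.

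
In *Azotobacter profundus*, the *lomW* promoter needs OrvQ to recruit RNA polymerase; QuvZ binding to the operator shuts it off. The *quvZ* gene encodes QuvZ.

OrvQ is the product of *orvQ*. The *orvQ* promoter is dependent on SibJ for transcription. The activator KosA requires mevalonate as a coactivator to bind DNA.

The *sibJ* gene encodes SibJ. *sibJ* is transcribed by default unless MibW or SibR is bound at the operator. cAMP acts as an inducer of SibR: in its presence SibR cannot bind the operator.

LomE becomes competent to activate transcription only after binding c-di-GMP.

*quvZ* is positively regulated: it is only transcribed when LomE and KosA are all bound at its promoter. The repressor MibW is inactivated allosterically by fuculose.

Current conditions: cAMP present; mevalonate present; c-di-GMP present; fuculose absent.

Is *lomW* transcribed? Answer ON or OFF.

OFF

Fuculose is absent, so MibW is active.
cAMP is present, so SibR is inactive.
With repressor MibW bound, *sibJ* is not transcribed.
So SibJ is not produced.
Required activator SibJ is absent, so *orvQ* is not transcribed.
So OrvQ is not produced.
c-di-GMP is present, so LomE is active.
Mevalonate is present, so KosA is active.
No repressor is bound and LomE and KosA are active, so *quvZ* is transcribed.
So QuvZ is produced and active.
With repressor QuvZ bound, *lomW* is not transcribed.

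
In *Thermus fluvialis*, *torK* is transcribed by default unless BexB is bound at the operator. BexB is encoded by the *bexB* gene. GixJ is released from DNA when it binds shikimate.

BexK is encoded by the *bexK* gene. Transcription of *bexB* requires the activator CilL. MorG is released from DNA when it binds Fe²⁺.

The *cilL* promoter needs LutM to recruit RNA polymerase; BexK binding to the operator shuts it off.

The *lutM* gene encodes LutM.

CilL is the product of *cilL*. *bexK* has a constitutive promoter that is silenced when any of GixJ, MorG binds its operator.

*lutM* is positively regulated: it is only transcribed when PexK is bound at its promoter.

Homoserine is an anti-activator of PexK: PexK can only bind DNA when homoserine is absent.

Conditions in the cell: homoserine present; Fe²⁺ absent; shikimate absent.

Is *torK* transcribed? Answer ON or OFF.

Homoserine is present, so PexK is inactive.
Required activator PexK is absent, so *lutM* is not transcribed.
So LutM is not produced.
Shikimate is absent, so GixJ is active.
Fe²⁺ is absent, so MorG is active.
With repressor GixJ bound, *bexK* is not transcribed.
So BexK is not produced.
Required activator LutM is absent, so *cilL* is not transcribed.
So CilL is not produced.
Required activator CilL is absent, so *bexB* is not transcribed.
So BexB is not produced.
With no repressor bound, *torK* is transcribed.

ON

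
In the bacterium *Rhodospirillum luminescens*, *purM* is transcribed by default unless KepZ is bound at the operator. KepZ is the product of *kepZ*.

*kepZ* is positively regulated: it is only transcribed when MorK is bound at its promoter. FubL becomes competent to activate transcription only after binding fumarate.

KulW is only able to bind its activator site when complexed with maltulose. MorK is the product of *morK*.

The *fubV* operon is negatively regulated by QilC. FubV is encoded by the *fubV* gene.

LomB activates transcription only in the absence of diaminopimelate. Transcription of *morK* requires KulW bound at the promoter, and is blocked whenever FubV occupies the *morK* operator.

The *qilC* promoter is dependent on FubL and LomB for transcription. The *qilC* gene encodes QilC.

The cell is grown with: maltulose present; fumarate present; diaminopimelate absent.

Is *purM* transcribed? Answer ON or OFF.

Fumarate is present, so FubL is active.
Diaminopimelate is absent, so LomB is active.
No repressor is bound and FubL and LomB are active, so *qilC* is transcribed.
So QilC is produced and active.
With repressor QilC bound, *fubV* is not transcribed.
So FubV is not produced.
Maltulose is present, so KulW is active.
No repressor is bound and KulW is active, so *morK* is transcribed.
So MorK is produced and active.
No repressor is bound and MorK is active, so *kepZ* is transcribed.
So KepZ is produced and active.
With repressor KepZ bound, *purM* is not transcribed.

OFF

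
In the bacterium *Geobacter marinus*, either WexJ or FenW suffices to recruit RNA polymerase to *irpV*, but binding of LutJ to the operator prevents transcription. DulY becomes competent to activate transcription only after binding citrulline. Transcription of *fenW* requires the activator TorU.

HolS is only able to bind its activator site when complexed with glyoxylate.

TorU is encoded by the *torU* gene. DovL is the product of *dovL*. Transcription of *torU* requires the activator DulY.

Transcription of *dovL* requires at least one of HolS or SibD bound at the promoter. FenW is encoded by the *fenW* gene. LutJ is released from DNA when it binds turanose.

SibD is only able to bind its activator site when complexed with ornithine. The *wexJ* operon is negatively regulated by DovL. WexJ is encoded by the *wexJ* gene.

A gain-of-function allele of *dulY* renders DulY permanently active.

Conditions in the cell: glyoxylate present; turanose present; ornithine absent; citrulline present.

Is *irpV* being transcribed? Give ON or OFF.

Glyoxylate is present, so HolS is active.
Ornithine is absent, so SibD is inactive.
Activator HolS is present, so *dovL* is transcribed.
So DovL is produced and active.
With repressor DovL bound, *wexJ* is not transcribed.
So WexJ is not produced.
Turanose is present, so LutJ is inactive.
DulY is constitutively active in this strain.
No repressor is bound and DulY is active, so *torU* is transcribed.
So TorU is produced and active.
No repressor is bound and TorU is active, so *fenW* is transcribed.
So FenW is produced and active.
Activator FenW is present, so *irpV* is transcribed.

ON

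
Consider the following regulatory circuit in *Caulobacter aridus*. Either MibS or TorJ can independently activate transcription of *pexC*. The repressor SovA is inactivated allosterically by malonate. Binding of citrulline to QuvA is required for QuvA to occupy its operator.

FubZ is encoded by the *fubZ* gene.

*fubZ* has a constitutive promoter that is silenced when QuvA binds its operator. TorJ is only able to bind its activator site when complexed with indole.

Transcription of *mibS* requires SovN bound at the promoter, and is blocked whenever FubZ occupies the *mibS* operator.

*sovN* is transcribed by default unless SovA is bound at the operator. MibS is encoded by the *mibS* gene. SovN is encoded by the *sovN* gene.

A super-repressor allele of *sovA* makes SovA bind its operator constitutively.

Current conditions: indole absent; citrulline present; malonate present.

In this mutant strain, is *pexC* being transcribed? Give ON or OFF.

SovA is constitutively active in this strain.
With repressor SovA bound, *sovN* is not transcribed.
So SovN is not produced.
Citrulline is present, so QuvA is active.
With repressor QuvA bound, *fubZ* is not transcribed.
So FubZ is not produced.
Required activator SovN is absent, so *mibS* is not transcribed.
So MibS is not produced.
Indole is absent, so TorJ is inactive.
No activator is available at the *pexC* promoter, so *pexC* is not transcribed.

OFF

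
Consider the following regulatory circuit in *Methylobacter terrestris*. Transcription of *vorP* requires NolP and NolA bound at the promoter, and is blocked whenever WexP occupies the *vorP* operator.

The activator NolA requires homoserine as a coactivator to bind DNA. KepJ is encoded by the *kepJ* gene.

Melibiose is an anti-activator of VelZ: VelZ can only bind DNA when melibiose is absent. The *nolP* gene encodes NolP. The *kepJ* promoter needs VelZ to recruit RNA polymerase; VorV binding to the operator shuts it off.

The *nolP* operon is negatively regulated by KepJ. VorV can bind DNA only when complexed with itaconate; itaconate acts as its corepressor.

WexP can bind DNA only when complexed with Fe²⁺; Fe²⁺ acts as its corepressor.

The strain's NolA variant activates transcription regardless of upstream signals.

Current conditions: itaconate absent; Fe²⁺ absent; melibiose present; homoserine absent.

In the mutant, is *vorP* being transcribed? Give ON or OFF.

Fe²⁺ is absent, so WexP is inactive.
Melibiose is present, so VelZ is inactive.
Itaconate is absent, so VorV is inactive.
Required activator VelZ is absent, so *kepJ* is not transcribed.
So KepJ is not produced.
With no repressor bound, *nolP* is transcribed.
So NolP is produced and active.
NolA is constitutively active in this strain.
No repressor is bound and NolP and NolA are active, so *vorP* is transcribed.

ON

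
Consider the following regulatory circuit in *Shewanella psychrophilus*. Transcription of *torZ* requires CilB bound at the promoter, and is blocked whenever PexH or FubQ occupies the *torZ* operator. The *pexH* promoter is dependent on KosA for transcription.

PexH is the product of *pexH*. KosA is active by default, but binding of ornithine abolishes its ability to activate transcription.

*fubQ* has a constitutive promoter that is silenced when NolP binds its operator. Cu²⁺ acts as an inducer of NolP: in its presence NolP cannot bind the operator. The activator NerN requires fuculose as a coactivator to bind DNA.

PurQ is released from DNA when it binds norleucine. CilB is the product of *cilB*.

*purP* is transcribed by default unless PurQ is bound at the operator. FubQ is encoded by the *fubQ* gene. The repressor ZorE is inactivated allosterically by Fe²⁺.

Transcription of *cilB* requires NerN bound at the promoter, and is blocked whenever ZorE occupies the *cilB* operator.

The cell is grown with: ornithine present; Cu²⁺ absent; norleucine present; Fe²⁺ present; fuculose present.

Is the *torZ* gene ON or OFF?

Ornithine is present, so KosA is inactive.
Required activator KosA is absent, so *pexH* is not transcribed.
So PexH is not produced.
Fe²⁺ is present, so ZorE is inactive.
Fuculose is present, so NerN is active.
No repressor is bound and NerN is active, so *cilB* is transcribed.
So CilB is produced and active.
Cu²⁺ is absent, so NolP is active.
With repressor NolP bound, *fubQ* is not transcribed.
So FubQ is not produced.
No repressor is bound and CilB is active, so *torZ* is transcribed.

ON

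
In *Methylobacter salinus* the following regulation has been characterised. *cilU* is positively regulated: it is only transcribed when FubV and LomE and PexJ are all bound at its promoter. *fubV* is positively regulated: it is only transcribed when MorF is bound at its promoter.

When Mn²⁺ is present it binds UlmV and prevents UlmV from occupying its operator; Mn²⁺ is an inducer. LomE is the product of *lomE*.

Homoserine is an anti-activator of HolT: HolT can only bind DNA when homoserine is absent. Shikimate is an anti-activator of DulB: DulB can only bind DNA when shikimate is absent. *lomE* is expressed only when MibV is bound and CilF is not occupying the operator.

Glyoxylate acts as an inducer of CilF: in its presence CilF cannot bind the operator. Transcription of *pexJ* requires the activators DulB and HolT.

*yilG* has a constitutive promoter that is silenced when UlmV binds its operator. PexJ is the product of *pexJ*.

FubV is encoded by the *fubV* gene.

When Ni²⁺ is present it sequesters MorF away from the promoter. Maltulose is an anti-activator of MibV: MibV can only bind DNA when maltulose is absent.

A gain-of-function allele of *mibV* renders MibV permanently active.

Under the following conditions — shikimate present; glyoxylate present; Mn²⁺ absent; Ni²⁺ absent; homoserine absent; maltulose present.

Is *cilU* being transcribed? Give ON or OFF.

Ni²⁺ is absent, so MorF is active.
No repressor is bound and MorF is active, so *fubV* is transcribed.
So FubV is produced and active.
Glyoxylate is present, so CilF is inactive.
MibV is constitutively active in this strain.
No repressor is bound and MibV is active, so *lomE* is transcribed.
So LomE is produced and active.
Shikimate is present, so DulB is inactive.
Homoserine is absent, so HolT is active.
Required activator DulB is absent, so *pexJ* is not transcribed.
So PexJ is not produced.
Required activator PexJ is absent, so *cilU* is not transcribed.

OFF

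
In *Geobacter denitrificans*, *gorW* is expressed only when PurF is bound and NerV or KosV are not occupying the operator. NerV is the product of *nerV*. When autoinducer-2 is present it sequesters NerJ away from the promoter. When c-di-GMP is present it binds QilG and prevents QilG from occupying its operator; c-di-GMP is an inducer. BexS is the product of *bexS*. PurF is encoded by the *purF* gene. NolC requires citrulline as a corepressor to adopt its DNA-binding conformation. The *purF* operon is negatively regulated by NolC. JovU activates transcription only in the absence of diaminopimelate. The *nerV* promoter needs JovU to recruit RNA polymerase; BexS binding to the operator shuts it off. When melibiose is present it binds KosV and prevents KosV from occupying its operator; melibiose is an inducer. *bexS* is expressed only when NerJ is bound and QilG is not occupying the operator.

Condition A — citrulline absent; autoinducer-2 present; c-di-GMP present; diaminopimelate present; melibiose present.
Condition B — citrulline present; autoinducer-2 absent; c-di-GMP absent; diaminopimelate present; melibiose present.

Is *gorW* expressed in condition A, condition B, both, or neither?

A only

Condition A:
Citrulline is absent, so NolC is inactive.
With no repressor bound, *purF* is transcribed.
So PurF is produced and active.
Autoinducer-2 is present, so NerJ is inactive.
c-di-GMP is present, so QilG is inactive.
Required activator NerJ is absent, so *bexS* is not transcribed.
So BexS is not produced.
Diaminopimelate is present, so JovU is inactive.
Required activator JovU is absent, so *nerV* is not transcribed.
So NerV is not produced.
Melibiose is present, so KosV is inactive.
No repressor is bound and PurF is active, so *gorW* is transcribed.
→ *gorW* is ON in A.
Condition B:
Citrulline is present, so NolC is active.
With repressor NolC bound, *purF* is not transcribed.
So PurF is not produced.
Autoinducer-2 is absent, so NerJ is active.
c-di-GMP is absent, so QilG is active.
With repressor QilG bound, *bexS* is not transcribed.
So BexS is not produced.
Diaminopimelate is present, so JovU is inactive.
Required activator JovU is absent, so *nerV* is not transcribed.
So NerV is not produced.
Melibiose is present, so KosV is inactive.
Required activator PurF is absent, so *gorW* is not transcribed.
→ *gorW* is OFF in B.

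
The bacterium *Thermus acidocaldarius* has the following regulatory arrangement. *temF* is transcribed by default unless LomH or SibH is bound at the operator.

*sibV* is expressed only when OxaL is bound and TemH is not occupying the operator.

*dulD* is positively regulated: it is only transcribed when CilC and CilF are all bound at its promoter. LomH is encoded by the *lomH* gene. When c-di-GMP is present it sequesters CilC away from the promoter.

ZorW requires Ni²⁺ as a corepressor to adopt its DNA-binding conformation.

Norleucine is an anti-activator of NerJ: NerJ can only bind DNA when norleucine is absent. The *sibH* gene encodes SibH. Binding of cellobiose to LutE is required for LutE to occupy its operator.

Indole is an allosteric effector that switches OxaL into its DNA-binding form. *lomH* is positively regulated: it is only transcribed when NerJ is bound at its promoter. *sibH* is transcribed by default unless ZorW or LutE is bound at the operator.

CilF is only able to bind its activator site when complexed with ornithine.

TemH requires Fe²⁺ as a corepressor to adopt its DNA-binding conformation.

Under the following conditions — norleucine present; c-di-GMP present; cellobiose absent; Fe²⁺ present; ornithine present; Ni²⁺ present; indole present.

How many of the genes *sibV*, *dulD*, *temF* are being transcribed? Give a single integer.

1

Fe²⁺ is present, so TemH is active.
Indole is present, so OxaL is active.
With repressor TemH bound, *sibV* is not transcribed.
→ *sibV* is OFF.
c-di-GMP is present, so CilC is inactive.
Ornithine is present, so CilF is active.
Required activator CilC is absent, so *dulD* is not transcribed.
→ *dulD* is OFF.
Norleucine is present, so NerJ is inactive.
Required activator NerJ is absent, so *lomH* is not transcribed.
So LomH is not produced.
Ni²⁺ is present, so ZorW is active.
Cellobiose is absent, so LutE is inactive.
With repressor ZorW bound, *sibH* is not transcribed.
So SibH is not produced.
With no repressor bound, *temF* is transcribed.
→ *temF* is ON.
1 of the 3 genes is transcribed.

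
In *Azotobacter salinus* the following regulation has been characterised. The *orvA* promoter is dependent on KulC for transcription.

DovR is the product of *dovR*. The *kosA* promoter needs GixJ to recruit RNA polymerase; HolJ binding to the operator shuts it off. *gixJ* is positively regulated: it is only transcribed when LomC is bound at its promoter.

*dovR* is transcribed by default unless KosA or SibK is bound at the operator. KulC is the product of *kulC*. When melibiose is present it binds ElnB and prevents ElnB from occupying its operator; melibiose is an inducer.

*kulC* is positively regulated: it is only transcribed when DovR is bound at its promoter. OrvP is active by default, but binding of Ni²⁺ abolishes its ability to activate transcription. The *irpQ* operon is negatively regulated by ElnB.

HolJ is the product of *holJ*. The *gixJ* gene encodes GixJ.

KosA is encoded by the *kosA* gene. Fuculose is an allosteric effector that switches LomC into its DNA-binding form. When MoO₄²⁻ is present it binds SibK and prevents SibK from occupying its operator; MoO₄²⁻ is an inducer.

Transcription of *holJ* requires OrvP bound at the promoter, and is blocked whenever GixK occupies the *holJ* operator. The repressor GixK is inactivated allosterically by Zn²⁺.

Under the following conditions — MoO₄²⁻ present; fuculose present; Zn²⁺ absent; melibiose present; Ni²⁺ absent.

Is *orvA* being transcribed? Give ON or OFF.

OFF

Zn²⁺ is absent, so GixK is active.
Ni²⁺ is absent, so OrvP is active.
With repressor GixK bound, *holJ* is not transcribed.
So HolJ is not produced.
Fuculose is present, so LomC is active.
No repressor is bound and LomC is active, so *gixJ* is transcribed.
So GixJ is produced and active.
No repressor is bound and GixJ is active, so *kosA* is transcribed.
So KosA is produced and active.
MoO₄²⁻ is present, so SibK is inactive.
With repressor KosA bound, *dovR* is not transcribed.
So DovR is not produced.
Required activator DovR is absent, so *kulC* is not transcribed.
So KulC is not produced.
Required activator KulC is absent, so *orvA* is not transcribed.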